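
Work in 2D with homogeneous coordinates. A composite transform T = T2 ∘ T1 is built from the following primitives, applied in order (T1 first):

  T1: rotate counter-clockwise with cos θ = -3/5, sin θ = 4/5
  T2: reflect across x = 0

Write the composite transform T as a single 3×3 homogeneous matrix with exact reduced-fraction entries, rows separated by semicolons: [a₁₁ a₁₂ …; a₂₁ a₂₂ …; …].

T = [3/5 4/5 0; 4/5 -3/5 0; 0 0 1]

T1 = [-3/5 -4/5 0; 4/5 -3/5 0; 0 0 1]
T2·T1 = [3/5 4/5 0; 4/5 -3/5 0; 0 0 1]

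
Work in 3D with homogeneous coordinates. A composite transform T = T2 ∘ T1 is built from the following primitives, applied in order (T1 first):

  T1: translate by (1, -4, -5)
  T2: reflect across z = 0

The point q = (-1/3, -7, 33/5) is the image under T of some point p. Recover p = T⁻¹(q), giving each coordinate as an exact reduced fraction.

T1 = [1 0 0 1; 0 1 0 -4; 0 0 1 -5; 0 0 0 1]
T2·T1 = [1 0 0 1; 0 1 0 -4; 0 0 -1 5; 0 0 0 1]
det M = -1; M⁻¹ = [1 0 0 -1; 0 1 0 4; 0 0 -1 5; 0 0 0 1]
M⁻¹ · (-1/3, -7, 33/5)ᵀ = (-4/3, -3, -8/5)ᵀ

p = (-4/3, -3, -8/5)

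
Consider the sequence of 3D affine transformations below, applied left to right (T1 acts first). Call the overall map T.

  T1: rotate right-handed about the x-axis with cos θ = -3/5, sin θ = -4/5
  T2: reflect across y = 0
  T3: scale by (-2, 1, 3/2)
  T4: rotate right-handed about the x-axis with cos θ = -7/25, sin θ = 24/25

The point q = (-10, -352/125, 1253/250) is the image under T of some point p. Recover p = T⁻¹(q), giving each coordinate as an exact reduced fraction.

p = (5, 8/3, -5)

T1 = [1 0 0 0; 0 -3/5 4/5 0; 0 -4/5 -3/5 0; 0 0 0 1]
T2·T1 = [1 0 0 0; 0 3/5 -4/5 0; 0 -4/5 -3/5 0; 0 0 0 1]
T3·…·T1 = [-2 0 0 0; 0 3/5 -4/5 0; 0 -6/5 -9/10 0; 0 0 0 1]
T4·…·T1 = [-2 0 0 0; 0 123/125 136/125 0; 0 114/125 -129/250 0; 0 0 0 1]
det M = 3; M⁻¹ = [-1/2 0 0 0; 0 43/125 272/375 0; 0 76/125 -82/125 0; 0 0 0 1]
M⁻¹ · (-10, -352/125, 1253/250)ᵀ = (5, 8/3, -5)ᵀ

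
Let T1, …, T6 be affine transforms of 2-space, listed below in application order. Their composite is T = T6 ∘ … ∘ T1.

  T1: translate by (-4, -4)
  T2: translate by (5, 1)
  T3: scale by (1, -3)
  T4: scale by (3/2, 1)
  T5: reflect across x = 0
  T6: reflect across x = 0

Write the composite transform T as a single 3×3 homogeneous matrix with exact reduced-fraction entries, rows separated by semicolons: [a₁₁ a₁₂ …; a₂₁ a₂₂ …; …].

T = [3/2 0 3/2; 0 -3 9; 0 0 1]

T1 = [1 0 -4; 0 1 -4; 0 0 1]
T2·T1 = [1 0 1; 0 1 -3; 0 0 1]
T3·…·T1 = [1 0 1; 0 -3 9; 0 0 1]
T4·…·T1 = [3/2 0 3/2; 0 -3 9; 0 0 1]
T5·…·T1 = [-3/2 0 -3/2; 0 -3 9; 0 0 1]
T6·…·T1 = [3/2 0 3/2; 0 -3 9; 0 0 1]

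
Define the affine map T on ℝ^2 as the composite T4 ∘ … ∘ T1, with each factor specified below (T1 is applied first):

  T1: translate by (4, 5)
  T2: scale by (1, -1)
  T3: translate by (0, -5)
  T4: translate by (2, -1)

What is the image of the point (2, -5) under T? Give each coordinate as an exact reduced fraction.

T(p) = (8, -6)

T1 translate by (4, 5): (2, -5) → (6, 0)
T2 scale by (1, -1): (6, 0) → (6, 0)
T3 translate by (0, -5): (6, 0) → (6, -5)
T4 translate by (2, -1): (6, -5) → (8, -6)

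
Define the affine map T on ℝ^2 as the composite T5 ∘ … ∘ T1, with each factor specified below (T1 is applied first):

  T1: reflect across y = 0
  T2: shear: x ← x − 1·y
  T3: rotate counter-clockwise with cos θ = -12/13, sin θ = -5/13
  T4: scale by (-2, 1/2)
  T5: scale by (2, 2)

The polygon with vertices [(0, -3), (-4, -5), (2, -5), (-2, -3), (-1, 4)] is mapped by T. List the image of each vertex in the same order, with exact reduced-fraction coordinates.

T1 reflect across y = 0: (0, -3) → (0, 3); (-4, -5) → (-4, 5); (2, -5) → (2, 5); (-2, -3) → (-2, 3); (-1, 4) → (-1, -4)
T2 shear: x ← x − 1·y: (0, 3) → (-3, 3); (-4, 5) → (-9, 5); (2, 5) → (-3, 5); (-2, 3) → (-5, 3); (-1, -4) → (3, -4)
T3 rotate counter-clockwise with cos θ = -12/13, sin θ = -5/13: (-3, 3) → (51/13, -21/13); (-9, 5) → (133/13, -15/13); (-3, 5) → (61/13, -45/13); (-5, 3) → (75/13, -11/13); (3, -4) → (-56/13, 33/13)
T4 scale by (-2, 1/2): (51/13, -21/13) → (-102/13, -21/26); (133/13, -15/13) → (-266/13, -15/26); (61/13, -45/13) → (-122/13, -45/26); (75/13, -11/13) → (-150/13, -11/26); (-56/13, 33/13) → (112/13, 33/26)
T5 scale by (2, 2): (-102/13, -21/26) → (-204/13, -21/13); (-266/13, -15/26) → (-532/13, -15/13); (-122/13, -45/26) → (-244/13, -45/13); (-150/13, -11/26) → (-300/13, -11/13); (112/13, 33/26) → (224/13, 33/13)

image vertices: (-204/13, -21/13), (-532/13, -15/13), (-244/13, -45/13), (-300/13, -11/13), (224/13, 33/13)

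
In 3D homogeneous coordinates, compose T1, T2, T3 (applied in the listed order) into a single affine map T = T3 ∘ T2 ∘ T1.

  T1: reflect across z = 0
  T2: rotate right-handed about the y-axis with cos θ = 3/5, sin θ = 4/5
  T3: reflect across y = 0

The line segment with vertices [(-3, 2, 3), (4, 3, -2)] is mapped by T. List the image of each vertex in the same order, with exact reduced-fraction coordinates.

image vertices: (-21/5, -2, 3/5), (4, -3, -2)

T1 reflect across z = 0: (-3, 2, 3) → (-3, 2, -3); (4, 3, -2) → (4, 3, 2)
T2 rotate right-handed about the y-axis with cos θ = 3/5, sin θ = 4/5: (-3, 2, -3) → (-21/5, 2, 3/5); (4, 3, 2) → (4, 3, -2)
T3 reflect across y = 0: (-21/5, 2, 3/5) → (-21/5, -2, 3/5); (4, 3, -2) → (4, -3, -2)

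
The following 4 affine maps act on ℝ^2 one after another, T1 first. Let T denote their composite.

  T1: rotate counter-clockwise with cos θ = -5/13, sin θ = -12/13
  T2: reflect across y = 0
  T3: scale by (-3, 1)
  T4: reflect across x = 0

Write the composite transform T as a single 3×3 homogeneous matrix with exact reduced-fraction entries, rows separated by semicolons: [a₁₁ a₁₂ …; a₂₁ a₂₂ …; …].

T1 = [-5/13 12/13 0; -12/13 -5/13 0; 0 0 1]
T2·T1 = [-5/13 12/13 0; 12/13 5/13 0; 0 0 1]
T3·…·T1 = [15/13 -36/13 0; 12/13 5/13 0; 0 0 1]
T4·…·T1 = [-15/13 36/13 0; 12/13 5/13 0; 0 0 1]

T = [-15/13 36/13 0; 12/13 5/13 0; 0 0 1]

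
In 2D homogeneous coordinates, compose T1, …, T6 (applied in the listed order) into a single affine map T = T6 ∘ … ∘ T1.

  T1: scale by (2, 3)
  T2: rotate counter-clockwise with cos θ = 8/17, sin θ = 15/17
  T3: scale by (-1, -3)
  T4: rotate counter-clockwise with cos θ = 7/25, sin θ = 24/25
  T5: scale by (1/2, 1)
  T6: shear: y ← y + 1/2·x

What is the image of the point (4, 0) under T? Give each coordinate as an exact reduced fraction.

T1 scale by (2, 3): (4, 0) → (8, 0)
T2 rotate counter-clockwise with cos θ = 8/17, sin θ = 15/17: (8, 0) → (64/17, 120/17)
T3 scale by (-1, -3): (64/17, 120/17) → (-64/17, -360/17)
T4 rotate counter-clockwise with cos θ = 7/25, sin θ = 24/25: (-64/17, -360/17) → (8192/425, -4056/425)
T5 scale by (1/2, 1): (8192/425, -4056/425) → (4096/425, -4056/425)
T6 shear: y ← y + 1/2·x: (4096/425, -4056/425) → (4096/425, -2008/425)

T(p) = (4096/425, -2008/425)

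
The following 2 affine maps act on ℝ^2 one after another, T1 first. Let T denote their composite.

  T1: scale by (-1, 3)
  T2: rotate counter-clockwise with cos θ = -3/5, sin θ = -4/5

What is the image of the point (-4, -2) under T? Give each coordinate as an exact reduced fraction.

T(p) = (-36/5, 2/5)

T1 scale by (-1, 3): (-4, -2) → (4, -6)
T2 rotate counter-clockwise with cos θ = -3/5, sin θ = -4/5: (4, -6) → (-36/5, 2/5)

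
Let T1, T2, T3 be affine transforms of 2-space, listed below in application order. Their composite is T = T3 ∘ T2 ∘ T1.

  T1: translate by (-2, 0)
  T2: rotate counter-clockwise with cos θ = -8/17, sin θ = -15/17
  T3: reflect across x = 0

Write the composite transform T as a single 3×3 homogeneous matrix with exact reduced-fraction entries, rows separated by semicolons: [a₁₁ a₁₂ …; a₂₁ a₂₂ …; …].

T1 = [1 0 -2; 0 1 0; 0 0 1]
T2·T1 = [-8/17 15/17 16/17; -15/17 -8/17 30/17; 0 0 1]
T3·…·T1 = [8/17 -15/17 -16/17; -15/17 -8/17 30/17; 0 0 1]

T = [8/17 -15/17 -16/17; -15/17 -8/17 30/17; 0 0 1]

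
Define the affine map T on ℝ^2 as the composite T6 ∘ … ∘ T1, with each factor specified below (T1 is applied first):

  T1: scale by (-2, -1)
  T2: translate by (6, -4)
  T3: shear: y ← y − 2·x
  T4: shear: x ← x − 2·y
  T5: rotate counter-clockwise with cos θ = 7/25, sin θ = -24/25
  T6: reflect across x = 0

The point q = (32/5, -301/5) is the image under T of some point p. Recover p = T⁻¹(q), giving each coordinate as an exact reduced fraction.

T1 = [-2 0 0; 0 -1 0; 0 0 1]
T2·T1 = [-2 0 6; 0 -1 -4; 0 0 1]
T3·…·T1 = [-2 0 6; 4 -1 -16; 0 0 1]
T4·…·T1 = [-10 2 38; 4 -1 -16; 0 0 1]
T5·…·T1 = [26/25 -2/5 -118/25; 268/25 -11/5 -1024/25; 0 0 1]
T6·…·T1 = [-26/25 2/5 118/25; 268/25 -11/5 -1024/25; 0 0 1]
det M = -2; M⁻¹ = [11/10 1/5 3; 134/25 13/25 -4; 0 0 1]
M⁻¹ · (32/5, -301/5)ᵀ = (-2, -1)ᵀ

p = (-2, -1)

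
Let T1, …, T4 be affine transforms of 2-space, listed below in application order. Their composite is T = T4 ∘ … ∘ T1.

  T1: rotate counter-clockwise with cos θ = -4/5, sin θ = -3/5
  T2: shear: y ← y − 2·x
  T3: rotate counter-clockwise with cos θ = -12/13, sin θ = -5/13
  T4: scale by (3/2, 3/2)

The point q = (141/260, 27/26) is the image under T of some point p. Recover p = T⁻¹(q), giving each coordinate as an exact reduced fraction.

T1 = [-4/5 3/5 0; -3/5 -4/5 0; 0 0 1]
T2·T1 = [-4/5 3/5 0; 1 -2 0; 0 0 1]
T3·…·T1 = [73/65 -86/65 0; -8/13 21/13 0; 0 0 1]
T4·…·T1 = [219/130 -129/65 0; -12/13 63/26 0; 0 0 1]
det M = 9/4; M⁻¹ = [14/13 172/195 0; 16/39 146/195 0; 0 0 1]
M⁻¹ · (141/260, 27/26)ᵀ = (3/2, 1)ᵀ

p = (3/2, 1)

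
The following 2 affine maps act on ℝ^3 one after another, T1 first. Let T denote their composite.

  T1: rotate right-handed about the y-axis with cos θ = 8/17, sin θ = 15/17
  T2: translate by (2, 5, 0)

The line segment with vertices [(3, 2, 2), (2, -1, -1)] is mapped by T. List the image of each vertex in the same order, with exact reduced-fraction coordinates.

T1 rotate right-handed about the y-axis with cos θ = 8/17, sin θ = 15/17: (3, 2, 2) → (54/17, 2, -29/17); (2, -1, -1) → (1/17, -1, -38/17)
T2 translate by (2, 5, 0): (54/17, 2, -29/17) → (88/17, 7, -29/17); (1/17, -1, -38/17) → (35/17, 4, -38/17)

image vertices: (88/17, 7, -29/17), (35/17, 4, -38/17)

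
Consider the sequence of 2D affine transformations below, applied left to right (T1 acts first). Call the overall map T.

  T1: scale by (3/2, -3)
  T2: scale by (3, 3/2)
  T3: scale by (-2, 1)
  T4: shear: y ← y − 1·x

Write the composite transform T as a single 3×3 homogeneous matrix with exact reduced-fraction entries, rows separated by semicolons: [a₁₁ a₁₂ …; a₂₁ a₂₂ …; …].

T1 = [3/2 0 0; 0 -3 0; 0 0 1]
T2·T1 = [9/2 0 0; 0 -9/2 0; 0 0 1]
T3·…·T1 = [-9 0 0; 0 -9/2 0; 0 0 1]
T4·…·T1 = [-9 0 0; 9 -9/2 0; 0 0 1]

T = [-9 0 0; 9 -9/2 0; 0 0 1]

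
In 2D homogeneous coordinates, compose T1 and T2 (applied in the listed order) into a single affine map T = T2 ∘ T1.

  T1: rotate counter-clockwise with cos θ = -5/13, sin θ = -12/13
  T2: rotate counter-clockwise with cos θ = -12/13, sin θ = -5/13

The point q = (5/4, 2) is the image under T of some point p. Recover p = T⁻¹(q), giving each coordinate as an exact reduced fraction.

p = (2, -5/4)

T1 = [-5/13 12/13 0; -12/13 -5/13 0; 0 0 1]
T2·T1 = [0 -1 0; 1 0 0; 0 0 1]
det M = 1; M⁻¹ = [0 1 0; -1 0 0; 0 0 1]
M⁻¹ · (5/4, 2)ᵀ = (2, -5/4)ᵀ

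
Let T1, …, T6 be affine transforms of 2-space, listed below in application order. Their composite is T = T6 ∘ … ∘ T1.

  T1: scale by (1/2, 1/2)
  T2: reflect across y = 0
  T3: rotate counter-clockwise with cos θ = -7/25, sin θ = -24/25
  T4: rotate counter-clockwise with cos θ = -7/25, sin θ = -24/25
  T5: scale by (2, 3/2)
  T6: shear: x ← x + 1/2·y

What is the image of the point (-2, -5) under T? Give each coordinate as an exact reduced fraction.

T(p) = (-14929/5000, -9921/2500)

T1 scale by (1/2, 1/2): (-2, -5) → (-1, -5/2)
T2 reflect across y = 0: (-1, -5/2) → (-1, 5/2)
T3 rotate counter-clockwise with cos θ = -7/25, sin θ = -24/25: (-1, 5/2) → (67/25, 13/50)
T4 rotate counter-clockwise with cos θ = -7/25, sin θ = -24/25: (67/25, 13/50) → (-313/625, -3307/1250)
T5 scale by (2, 3/2): (-313/625, -3307/1250) → (-626/625, -9921/2500)
T6 shear: x ← x + 1/2·y: (-626/625, -9921/2500) → (-14929/5000, -9921/2500)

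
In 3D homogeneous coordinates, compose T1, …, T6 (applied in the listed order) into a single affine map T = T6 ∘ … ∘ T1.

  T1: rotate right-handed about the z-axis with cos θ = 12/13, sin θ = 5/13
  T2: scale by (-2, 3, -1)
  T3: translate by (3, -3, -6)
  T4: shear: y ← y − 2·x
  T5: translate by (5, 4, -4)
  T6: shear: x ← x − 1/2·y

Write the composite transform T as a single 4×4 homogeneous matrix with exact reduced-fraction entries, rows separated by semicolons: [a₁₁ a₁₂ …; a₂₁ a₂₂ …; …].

T1 = [12/13 -5/13 0 0; 5/13 12/13 0 0; 0 0 1 0; 0 0 0 1]
T2·T1 = [-24/13 10/13 0 0; 15/13 36/13 0 0; 0 0 -1 0; 0 0 0 1]
T3·…·T1 = [-24/13 10/13 0 3; 15/13 36/13 0 -3; 0 0 -1 -6; 0 0 0 1]
T4·…·T1 = [-24/13 10/13 0 3; 63/13 16/13 0 -9; 0 0 -1 -6; 0 0 0 1]
T5·…·T1 = [-24/13 10/13 0 8; 63/13 16/13 0 -5; 0 0 -1 -10; 0 0 0 1]
T6·…·T1 = [-111/26 2/13 0 21/2; 63/13 16/13 0 -5; 0 0 -1 -10; 0 0 0 1]

T = [-111/26 2/13 0 21/2; 63/13 16/13 0 -5; 0 0 -1 -10; 0 0 0 1]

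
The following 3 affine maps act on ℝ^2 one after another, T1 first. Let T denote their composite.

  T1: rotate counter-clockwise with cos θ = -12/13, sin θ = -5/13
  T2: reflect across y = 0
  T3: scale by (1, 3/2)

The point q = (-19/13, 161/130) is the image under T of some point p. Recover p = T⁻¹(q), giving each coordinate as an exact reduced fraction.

p = (5/3, 1/5)

T1 = [-12/13 5/13 0; -5/13 -12/13 0; 0 0 1]
T2·T1 = [-12/13 5/13 0; 5/13 12/13 0; 0 0 1]
T3·…·T1 = [-12/13 5/13 0; 15/26 18/13 0; 0 0 1]
det M = -3/2; M⁻¹ = [-12/13 10/39 0; 5/13 8/13 0; 0 0 1]
M⁻¹ · (-19/13, 161/130)ᵀ = (5/3, 1/5)ᵀ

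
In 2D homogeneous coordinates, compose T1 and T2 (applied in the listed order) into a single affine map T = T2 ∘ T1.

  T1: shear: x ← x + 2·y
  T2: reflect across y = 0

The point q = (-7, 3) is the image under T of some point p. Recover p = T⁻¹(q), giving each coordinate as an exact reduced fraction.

p = (-1, -3)

T1 = [1 2 0; 0 1 0; 0 0 1]
T2·T1 = [1 2 0; 0 -1 0; 0 0 1]
det M = -1; M⁻¹ = [1 2 0; 0 -1 0; 0 0 1]
M⁻¹ · (-7, 3)ᵀ = (-1, -3)ᵀ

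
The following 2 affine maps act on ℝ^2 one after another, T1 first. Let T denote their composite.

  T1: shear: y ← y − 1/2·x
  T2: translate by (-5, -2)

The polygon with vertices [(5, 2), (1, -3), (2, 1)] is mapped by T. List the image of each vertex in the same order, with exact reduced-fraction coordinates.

T1 shear: y ← y − 1/2·x: (5, 2) → (5, -1/2); (1, -3) → (1, -7/2); (2, 1) → (2, 0)
T2 translate by (-5, -2): (5, -1/2) → (0, -5/2); (1, -7/2) → (-4, -11/2); (2, 0) → (-3, -2)

image vertices: (0, -5/2), (-4, -11/2), (-3, -2)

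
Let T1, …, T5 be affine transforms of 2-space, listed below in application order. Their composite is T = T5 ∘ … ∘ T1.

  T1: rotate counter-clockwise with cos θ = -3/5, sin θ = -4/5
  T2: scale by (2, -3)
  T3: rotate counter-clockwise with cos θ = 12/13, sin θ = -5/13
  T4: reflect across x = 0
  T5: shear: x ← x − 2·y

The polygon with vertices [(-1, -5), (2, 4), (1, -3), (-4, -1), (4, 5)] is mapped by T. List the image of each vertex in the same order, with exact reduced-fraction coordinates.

T1 rotate counter-clockwise with cos θ = -3/5, sin θ = -4/5: (-1, -5) → (-17/5, 19/5); (2, 4) → (2, -4); (1, -3) → (-3, 1); (-4, -1) → (8/5, 19/5); (4, 5) → (8/5, -31/5)
T2 scale by (2, -3): (-17/5, 19/5) → (-34/5, -57/5); (2, -4) → (4, 12); (-3, 1) → (-6, -3); (8/5, 19/5) → (16/5, -57/5); (8/5, -31/5) → (16/5, 93/5)
T3 rotate counter-clockwise with cos θ = 12/13, sin θ = -5/13: (-34/5, -57/5) → (-693/65, -514/65); (4, 12) → (108/13, 124/13); (-6, -3) → (-87/13, -6/13); (16/5, -57/5) → (-93/65, -764/65); (16/5, 93/5) → (657/65, 1036/65)
T4 reflect across x = 0: (-693/65, -514/65) → (693/65, -514/65); (108/13, 124/13) → (-108/13, 124/13); (-87/13, -6/13) → (87/13, -6/13); (-93/65, -764/65) → (93/65, -764/65); (657/65, 1036/65) → (-657/65, 1036/65)
T5 shear: x ← x − 2·y: (693/65, -514/65) → (1721/65, -514/65); (-108/13, 124/13) → (-356/13, 124/13); (87/13, -6/13) → (99/13, -6/13); (93/65, -764/65) → (1621/65, -764/65); (-657/65, 1036/65) → (-2729/65, 1036/65)

image vertices: (1721/65, -514/65), (-356/13, 124/13), (99/13, -6/13), (1621/65, -764/65), (-2729/65, 1036/65)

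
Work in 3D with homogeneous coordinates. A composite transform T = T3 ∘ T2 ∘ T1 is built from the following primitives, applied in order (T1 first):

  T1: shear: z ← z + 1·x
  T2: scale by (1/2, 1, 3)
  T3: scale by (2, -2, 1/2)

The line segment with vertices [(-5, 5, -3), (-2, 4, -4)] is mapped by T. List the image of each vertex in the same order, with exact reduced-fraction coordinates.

T1 shear: z ← z + 1·x: (-5, 5, -3) → (-5, 5, -8); (-2, 4, -4) → (-2, 4, -6)
T2 scale by (1/2, 1, 3): (-5, 5, -8) → (-5/2, 5, -24); (-2, 4, -6) → (-1, 4, -18)
T3 scale by (2, -2, 1/2): (-5/2, 5, -24) → (-5, -10, -12); (-1, 4, -18) → (-2, -8, -9)

image vertices: (-5, -10, -12), (-2, -8, -9)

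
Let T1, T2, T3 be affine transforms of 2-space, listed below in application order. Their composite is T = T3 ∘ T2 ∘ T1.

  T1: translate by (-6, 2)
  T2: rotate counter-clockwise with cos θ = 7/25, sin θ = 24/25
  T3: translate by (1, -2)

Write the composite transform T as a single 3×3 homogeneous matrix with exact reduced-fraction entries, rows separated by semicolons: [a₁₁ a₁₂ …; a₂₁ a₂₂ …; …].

T = [7/25 -24/25 -13/5; 24/25 7/25 -36/5; 0 0 1]

T1 = [1 0 -6; 0 1 2; 0 0 1]
T2·T1 = [7/25 -24/25 -18/5; 24/25 7/25 -26/5; 0 0 1]
T3·…·T1 = [7/25 -24/25 -13/5; 24/25 7/25 -36/5; 0 0 1]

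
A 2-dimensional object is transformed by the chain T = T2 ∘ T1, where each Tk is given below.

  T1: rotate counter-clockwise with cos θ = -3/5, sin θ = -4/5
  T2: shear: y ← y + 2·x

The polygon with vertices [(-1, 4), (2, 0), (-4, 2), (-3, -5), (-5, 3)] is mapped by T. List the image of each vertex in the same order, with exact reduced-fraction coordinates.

T1 rotate counter-clockwise with cos θ = -3/5, sin θ = -4/5: (-1, 4) → (19/5, -8/5); (2, 0) → (-6/5, -8/5); (-4, 2) → (4, 2); (-3, -5) → (-11/5, 27/5); (-5, 3) → (27/5, 11/5)
T2 shear: y ← y + 2·x: (19/5, -8/5) → (19/5, 6); (-6/5, -8/5) → (-6/5, -4); (4, 2) → (4, 10); (-11/5, 27/5) → (-11/5, 1); (27/5, 11/5) → (27/5, 13)

image vertices: (19/5, 6), (-6/5, -4), (4, 10), (-11/5, 1), (27/5, 13)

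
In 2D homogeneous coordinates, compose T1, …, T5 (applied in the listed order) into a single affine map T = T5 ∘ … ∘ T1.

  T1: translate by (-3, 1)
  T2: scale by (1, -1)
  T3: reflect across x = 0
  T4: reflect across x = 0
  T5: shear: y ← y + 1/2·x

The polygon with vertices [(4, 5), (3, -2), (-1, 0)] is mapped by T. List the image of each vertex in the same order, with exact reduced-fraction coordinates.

T1 translate by (-3, 1): (4, 5) → (1, 6); (3, -2) → (0, -1); (-1, 0) → (-4, 1)
T2 scale by (1, -1): (1, 6) → (1, -6); (0, -1) → (0, 1); (-4, 1) → (-4, -1)
T3 reflect across x = 0: (1, -6) → (-1, -6); (0, 1) → (0, 1); (-4, -1) → (4, -1)
T4 reflect across x = 0: (-1, -6) → (1, -6); (0, 1) → (0, 1); (4, -1) → (-4, -1)
T5 shear: y ← y + 1/2·x: (1, -6) → (1, -11/2); (0, 1) → (0, 1); (-4, -1) → (-4, -3)

image vertices: (1, -11/2), (0, 1), (-4, -3)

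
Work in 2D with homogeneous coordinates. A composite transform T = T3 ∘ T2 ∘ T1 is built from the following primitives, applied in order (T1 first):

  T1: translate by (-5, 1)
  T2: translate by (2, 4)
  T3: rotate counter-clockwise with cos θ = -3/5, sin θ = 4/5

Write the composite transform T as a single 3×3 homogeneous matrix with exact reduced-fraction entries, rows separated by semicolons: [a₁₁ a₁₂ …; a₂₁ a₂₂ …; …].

T = [-3/5 -4/5 -11/5; 4/5 -3/5 -27/5; 0 0 1]

T1 = [1 0 -5; 0 1 1; 0 0 1]
T2·T1 = [1 0 -3; 0 1 5; 0 0 1]
T3·…·T1 = [-3/5 -4/5 -11/5; 4/5 -3/5 -27/5; 0 0 1]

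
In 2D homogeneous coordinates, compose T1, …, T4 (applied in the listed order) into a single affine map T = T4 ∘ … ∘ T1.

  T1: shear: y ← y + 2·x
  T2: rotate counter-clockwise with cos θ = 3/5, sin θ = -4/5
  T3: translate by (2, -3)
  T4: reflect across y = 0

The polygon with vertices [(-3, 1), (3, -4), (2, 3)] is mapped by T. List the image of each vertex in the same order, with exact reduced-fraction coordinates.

image vertices: (-19/5, 18/5), (27/5, 21/5), (44/5, 2/5)

T1 shear: y ← y + 2·x: (-3, 1) → (-3, -5); (3, -4) → (3, 2); (2, 3) → (2, 7)
T2 rotate counter-clockwise with cos θ = 3/5, sin θ = -4/5: (-3, -5) → (-29/5, -3/5); (3, 2) → (17/5, -6/5); (2, 7) → (34/5, 13/5)
T3 translate by (2, -3): (-29/5, -3/5) → (-19/5, -18/5); (17/5, -6/5) → (27/5, -21/5); (34/5, 13/5) → (44/5, -2/5)
T4 reflect across y = 0: (-19/5, -18/5) → (-19/5, 18/5); (27/5, -21/5) → (27/5, 21/5); (44/5, -2/5) → (44/5, 2/5)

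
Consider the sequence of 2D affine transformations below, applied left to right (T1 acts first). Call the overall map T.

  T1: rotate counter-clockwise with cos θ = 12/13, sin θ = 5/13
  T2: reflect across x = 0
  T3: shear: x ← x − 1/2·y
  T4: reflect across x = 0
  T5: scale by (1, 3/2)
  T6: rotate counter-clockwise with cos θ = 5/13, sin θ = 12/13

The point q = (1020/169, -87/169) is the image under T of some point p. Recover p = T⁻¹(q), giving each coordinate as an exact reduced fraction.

p = (2, -5)

T1 = [12/13 -5/13 0; 5/13 12/13 0; 0 0 1]
T2·T1 = [-12/13 5/13 0; 5/13 12/13 0; 0 0 1]
T3·…·T1 = [-29/26 -1/13 0; 5/13 12/13 0; 0 0 1]
T4·…·T1 = [29/26 1/13 0; 5/13 12/13 0; 0 0 1]
T5·…·T1 = [29/26 1/13 0; 15/26 18/13 0; 0 0 1]
T6·…·T1 = [-35/338 -211/169 0; 423/338 102/169 0; 0 0 1]
det M = 3/2; M⁻¹ = [68/169 422/507 0; -141/169 -35/507 0; 0 0 1]
M⁻¹ · (1020/169, -87/169)ᵀ = (2, -5)ᵀ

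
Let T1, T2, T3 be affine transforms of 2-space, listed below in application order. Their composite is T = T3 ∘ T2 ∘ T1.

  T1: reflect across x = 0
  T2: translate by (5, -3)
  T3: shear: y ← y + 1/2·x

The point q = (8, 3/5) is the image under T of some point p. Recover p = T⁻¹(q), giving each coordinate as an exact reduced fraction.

p = (-3, -2/5)

T1 = [-1 0 0; 0 1 0; 0 0 1]
T2·T1 = [-1 0 5; 0 1 -3; 0 0 1]
T3·…·T1 = [-1 0 5; -1/2 1 -1/2; 0 0 1]
det M = -1; M⁻¹ = [-1 0 5; -1/2 1 3; 0 0 1]
M⁻¹ · (8, 3/5)ᵀ = (-3, -2/5)ᵀ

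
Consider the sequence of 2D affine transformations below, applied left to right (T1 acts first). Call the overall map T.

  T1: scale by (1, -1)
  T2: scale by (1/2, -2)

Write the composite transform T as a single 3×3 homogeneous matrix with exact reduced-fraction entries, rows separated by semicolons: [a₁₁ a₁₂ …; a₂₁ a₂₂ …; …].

T = [1/2 0 0; 0 2 0; 0 0 1]

T1 = [1 0 0; 0 -1 0; 0 0 1]
T2·T1 = [1/2 0 0; 0 2 0; 0 0 1]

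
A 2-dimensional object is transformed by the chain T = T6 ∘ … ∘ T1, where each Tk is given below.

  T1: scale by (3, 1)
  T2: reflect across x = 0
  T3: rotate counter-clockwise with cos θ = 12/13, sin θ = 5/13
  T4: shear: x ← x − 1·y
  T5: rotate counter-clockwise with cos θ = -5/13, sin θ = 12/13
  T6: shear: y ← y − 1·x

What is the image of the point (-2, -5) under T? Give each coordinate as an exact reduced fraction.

T(p) = (-275/169, 1949/169)

T1 scale by (3, 1): (-2, -5) → (-6, -5)
T2 reflect across x = 0: (-6, -5) → (6, -5)
T3 rotate counter-clockwise with cos θ = 12/13, sin θ = 5/13: (6, -5) → (97/13, -30/13)
T4 shear: x ← x − 1·y: (97/13, -30/13) → (127/13, -30/13)
T5 rotate counter-clockwise with cos θ = -5/13, sin θ = 12/13: (127/13, -30/13) → (-275/169, 1674/169)
T6 shear: y ← y − 1·x: (-275/169, 1674/169) → (-275/169, 1949/169)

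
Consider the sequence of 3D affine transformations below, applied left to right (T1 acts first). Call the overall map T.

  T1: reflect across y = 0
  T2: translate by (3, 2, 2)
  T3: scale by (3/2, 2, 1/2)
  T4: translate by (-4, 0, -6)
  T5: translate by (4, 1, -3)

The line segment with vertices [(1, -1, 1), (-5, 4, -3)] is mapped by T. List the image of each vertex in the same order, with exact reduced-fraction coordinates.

T1 reflect across y = 0: (1, -1, 1) → (1, 1, 1); (-5, 4, -3) → (-5, -4, -3)
T2 translate by (3, 2, 2): (1, 1, 1) → (4, 3, 3); (-5, -4, -3) → (-2, -2, -1)
T3 scale by (3/2, 2, 1/2): (4, 3, 3) → (6, 6, 3/2); (-2, -2, -1) → (-3, -4, -1/2)
T4 translate by (-4, 0, -6): (6, 6, 3/2) → (2, 6, -9/2); (-3, -4, -1/2) → (-7, -4, -13/2)
T5 translate by (4, 1, -3): (2, 6, -9/2) → (6, 7, -15/2); (-7, -4, -13/2) → (-3, -3, -19/2)

image vertices: (6, 7, -15/2), (-3, -3, -19/2)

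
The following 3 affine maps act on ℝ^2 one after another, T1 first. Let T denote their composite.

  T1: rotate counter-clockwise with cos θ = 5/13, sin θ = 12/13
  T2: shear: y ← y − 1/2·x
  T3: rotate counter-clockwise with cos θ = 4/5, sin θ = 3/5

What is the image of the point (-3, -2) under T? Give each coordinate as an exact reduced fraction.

T(p) = (75/26, -35/13)

T1 rotate counter-clockwise with cos θ = 5/13, sin θ = 12/13: (-3, -2) → (9/13, -46/13)
T2 shear: y ← y − 1/2·x: (9/13, -46/13) → (9/13, -101/26)
T3 rotate counter-clockwise with cos θ = 4/5, sin θ = 3/5: (9/13, -101/26) → (75/26, -35/13)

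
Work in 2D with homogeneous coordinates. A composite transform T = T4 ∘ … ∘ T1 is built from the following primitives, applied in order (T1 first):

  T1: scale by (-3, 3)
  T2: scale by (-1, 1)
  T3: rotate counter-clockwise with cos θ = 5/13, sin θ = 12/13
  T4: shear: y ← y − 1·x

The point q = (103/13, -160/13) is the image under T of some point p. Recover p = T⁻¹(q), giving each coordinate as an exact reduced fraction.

T1 = [-3 0 0; 0 3 0; 0 0 1]
T2·T1 = [3 0 0; 0 3 0; 0 0 1]
T3·…·T1 = [15/13 -36/13 0; 36/13 15/13 0; 0 0 1]
T4·…·T1 = [15/13 -36/13 0; 21/13 51/13 0; 0 0 1]
det M = 9; M⁻¹ = [17/39 4/13 0; -7/39 5/39 0; 0 0 1]
M⁻¹ · (103/13, -160/13)ᵀ = (-1/3, -3)ᵀ

p = (-1/3, -3)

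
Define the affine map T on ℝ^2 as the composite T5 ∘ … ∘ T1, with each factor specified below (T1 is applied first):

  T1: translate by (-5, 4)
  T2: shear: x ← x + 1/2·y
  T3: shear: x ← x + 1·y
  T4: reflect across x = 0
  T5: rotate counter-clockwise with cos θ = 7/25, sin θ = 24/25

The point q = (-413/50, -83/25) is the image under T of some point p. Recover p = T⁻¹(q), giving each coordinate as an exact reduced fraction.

T1 = [1 0 -5; 0 1 4; 0 0 1]
T2·T1 = [1 1/2 -3; 0 1 4; 0 0 1]
T3·…·T1 = [1 3/2 1; 0 1 4; 0 0 1]
T4·…·T1 = [-1 -3/2 -1; 0 1 4; 0 0 1]
T5·…·T1 = [-7/25 -69/50 -103/25; -24/25 -29/25 4/25; 0 0 1]
det M = -1; M⁻¹ = [29/25 -69/50 5; -24/25 7/25 -4; 0 0 1]
M⁻¹ · (-413/50, -83/25)ᵀ = (0, 3)ᵀ

p = (0, 3)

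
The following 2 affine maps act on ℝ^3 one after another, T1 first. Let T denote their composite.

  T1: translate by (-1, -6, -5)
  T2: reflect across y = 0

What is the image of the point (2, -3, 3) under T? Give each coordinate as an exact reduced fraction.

T1 translate by (-1, -6, -5): (2, -3, 3) → (1, -9, -2)
T2 reflect across y = 0: (1, -9, -2) → (1, 9, -2)

T(p) = (1, 9, -2)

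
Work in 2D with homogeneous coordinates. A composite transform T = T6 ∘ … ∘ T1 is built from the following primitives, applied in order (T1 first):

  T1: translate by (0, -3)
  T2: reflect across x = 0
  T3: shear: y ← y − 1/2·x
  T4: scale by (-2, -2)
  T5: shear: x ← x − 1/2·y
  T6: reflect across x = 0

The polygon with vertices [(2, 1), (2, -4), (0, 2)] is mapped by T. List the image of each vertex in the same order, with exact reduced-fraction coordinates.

image vertices: (-3, 2), (2, 12), (1, 2)

T1 translate by (0, -3): (2, 1) → (2, -2); (2, -4) → (2, -7); (0, 2) → (0, -1)
T2 reflect across x = 0: (2, -2) → (-2, -2); (2, -7) → (-2, -7); (0, -1) → (0, -1)
T3 shear: y ← y − 1/2·x: (-2, -2) → (-2, -1); (-2, -7) → (-2, -6); (0, -1) → (0, -1)
T4 scale by (-2, -2): (-2, -1) → (4, 2); (-2, -6) → (4, 12); (0, -1) → (0, 2)
T5 shear: x ← x − 1/2·y: (4, 2) → (3, 2); (4, 12) → (-2, 12); (0, 2) → (-1, 2)
T6 reflect across x = 0: (3, 2) → (-3, 2); (-2, 12) → (2, 12); (-1, 2) → (1, 2)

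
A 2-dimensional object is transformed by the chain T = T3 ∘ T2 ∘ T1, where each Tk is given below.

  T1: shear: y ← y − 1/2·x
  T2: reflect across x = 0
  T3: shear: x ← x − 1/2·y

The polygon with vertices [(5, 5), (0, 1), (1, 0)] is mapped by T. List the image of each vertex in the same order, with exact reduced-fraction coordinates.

image vertices: (-25/4, 5/2), (-1/2, 1), (-3/4, -1/2)

T1 shear: y ← y − 1/2·x: (5, 5) → (5, 5/2); (0, 1) → (0, 1); (1, 0) → (1, -1/2)
T2 reflect across x = 0: (5, 5/2) → (-5, 5/2); (0, 1) → (0, 1); (1, -1/2) → (-1, -1/2)
T3 shear: x ← x − 1/2·y: (-5, 5/2) → (-25/4, 5/2); (0, 1) → (-1/2, 1); (-1, -1/2) → (-3/4, -1/2)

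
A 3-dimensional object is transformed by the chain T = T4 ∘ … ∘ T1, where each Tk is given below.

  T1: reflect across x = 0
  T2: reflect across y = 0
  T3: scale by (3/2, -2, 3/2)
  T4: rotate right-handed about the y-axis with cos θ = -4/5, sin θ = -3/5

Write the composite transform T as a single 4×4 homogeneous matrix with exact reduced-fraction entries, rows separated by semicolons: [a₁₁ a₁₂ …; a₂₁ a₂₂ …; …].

T = [6/5 0 -9/10 0; 0 2 0 0; -9/10 0 -6/5 0; 0 0 0 1]

T1 = [-1 0 0 0; 0 1 0 0; 0 0 1 0; 0 0 0 1]
T2·T1 = [-1 0 0 0; 0 -1 0 0; 0 0 1 0; 0 0 0 1]
T3·…·T1 = [-3/2 0 0 0; 0 2 0 0; 0 0 3/2 0; 0 0 0 1]
T4·…·T1 = [6/5 0 -9/10 0; 0 2 0 0; -9/10 0 -6/5 0; 0 0 0 1]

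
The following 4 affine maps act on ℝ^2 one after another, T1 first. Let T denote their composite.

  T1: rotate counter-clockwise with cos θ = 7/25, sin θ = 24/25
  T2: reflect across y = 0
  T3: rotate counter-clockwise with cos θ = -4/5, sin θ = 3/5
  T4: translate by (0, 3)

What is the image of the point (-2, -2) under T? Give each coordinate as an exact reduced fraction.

T1 rotate counter-clockwise with cos θ = 7/25, sin θ = 24/25: (-2, -2) → (34/25, -62/25)
T2 reflect across y = 0: (34/25, -62/25) → (34/25, 62/25)
T3 rotate counter-clockwise with cos θ = -4/5, sin θ = 3/5: (34/25, 62/25) → (-322/125, -146/125)
T4 translate by (0, 3): (-322/125, -146/125) → (-322/125, 229/125)

T(p) = (-322/125, 229/125)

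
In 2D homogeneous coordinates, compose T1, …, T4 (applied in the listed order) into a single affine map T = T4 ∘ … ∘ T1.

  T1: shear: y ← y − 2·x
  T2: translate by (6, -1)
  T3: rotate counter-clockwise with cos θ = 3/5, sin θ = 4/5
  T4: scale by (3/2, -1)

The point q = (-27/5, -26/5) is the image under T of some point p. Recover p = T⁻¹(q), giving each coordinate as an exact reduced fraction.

p = (-4, -1)

T1 = [1 0 0; -2 1 0; 0 0 1]
T2·T1 = [1 0 6; -2 1 -1; 0 0 1]
T3·…·T1 = [11/5 -4/5 22/5; -2/5 3/5 21/5; 0 0 1]
T4·…·T1 = [33/10 -6/5 33/5; 2/5 -3/5 -21/5; 0 0 1]
det M = -3/2; M⁻¹ = [2/5 -4/5 -6; 4/15 -11/5 -11; 0 0 1]
M⁻¹ · (-27/5, -26/5)ᵀ = (-4, -1)ᵀ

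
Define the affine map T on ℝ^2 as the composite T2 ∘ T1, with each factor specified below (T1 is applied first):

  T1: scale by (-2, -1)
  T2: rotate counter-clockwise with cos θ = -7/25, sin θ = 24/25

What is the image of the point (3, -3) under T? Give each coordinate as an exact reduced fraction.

T(p) = (-6/5, -33/5)

T1 scale by (-2, -1): (3, -3) → (-6, 3)
T2 rotate counter-clockwise with cos θ = -7/25, sin θ = 24/25: (-6, 3) → (-6/5, -33/5)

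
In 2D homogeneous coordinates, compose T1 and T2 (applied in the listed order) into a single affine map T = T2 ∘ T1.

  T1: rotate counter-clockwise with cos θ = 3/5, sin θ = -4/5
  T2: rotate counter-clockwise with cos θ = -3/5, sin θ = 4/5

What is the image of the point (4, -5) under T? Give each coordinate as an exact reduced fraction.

T(p) = (148/25, 61/25)

T1 rotate counter-clockwise with cos θ = 3/5, sin θ = -4/5: (4, -5) → (-8/5, -31/5)
T2 rotate counter-clockwise with cos θ = -3/5, sin θ = 4/5: (-8/5, -31/5) → (148/25, 61/25)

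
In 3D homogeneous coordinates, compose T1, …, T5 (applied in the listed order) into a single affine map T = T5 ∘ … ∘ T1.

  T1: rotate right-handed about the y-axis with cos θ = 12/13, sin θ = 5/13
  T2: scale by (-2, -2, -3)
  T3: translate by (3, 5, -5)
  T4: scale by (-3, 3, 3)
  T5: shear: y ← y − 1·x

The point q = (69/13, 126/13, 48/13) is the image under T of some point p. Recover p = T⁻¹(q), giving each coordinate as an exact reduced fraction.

T1 = [12/13 0 5/13 0; 0 1 0 0; -5/13 0 12/13 0; 0 0 0 1]
T2·T1 = [-24/13 0 -10/13 0; 0 -2 0 0; 15/13 0 -36/13 0; 0 0 0 1]
T3·…·T1 = [-24/13 0 -10/13 3; 0 -2 0 5; 15/13 0 -36/13 -5; 0 0 0 1]
T4·…·T1 = [72/13 0 30/13 -9; 0 -6 0 15; 45/13 0 -108/13 -15; 0 0 0 1]
T5·…·T1 = [72/13 0 30/13 -9; -72/13 -6 -30/13 24; 45/13 0 -108/13 -15; 0 0 0 1]
det M = 324; M⁻¹ = [2/13 0 5/117 79/39; -1/6 -1/6 0 5/2; 5/78 0 -4/39 -25/26; 0 0 0 1]
M⁻¹ · (69/13, 126/13, 48/13)ᵀ = (3, 0, -1)ᵀ

p = (3, 0, -1)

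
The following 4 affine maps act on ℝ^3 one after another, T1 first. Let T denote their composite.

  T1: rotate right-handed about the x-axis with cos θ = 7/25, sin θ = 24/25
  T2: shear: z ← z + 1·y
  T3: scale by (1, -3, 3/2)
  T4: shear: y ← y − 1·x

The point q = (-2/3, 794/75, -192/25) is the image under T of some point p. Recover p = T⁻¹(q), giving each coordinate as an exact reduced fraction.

p = (-2/3, -8/3, 8/3)

T1 = [1 0 0 0; 0 7/25 -24/25 0; 0 24/25 7/25 0; 0 0 0 1]
T2·T1 = [1 0 0 0; 0 7/25 -24/25 0; 0 31/25 -17/25 0; 0 0 0 1]
T3·…·T1 = [1 0 0 0; 0 -21/25 72/25 0; 0 93/50 -51/50 0; 0 0 0 1]
T4·…·T1 = [1 0 0 0; -1 -21/25 72/25 0; 0 93/50 -51/50 0; 0 0 0 1]
det M = -9/2; M⁻¹ = [1 0 0 0; 17/75 17/75 16/25 0; 31/75 31/75 14/75 0; 0 0 0 1]
M⁻¹ · (-2/3, 794/75, -192/25)ᵀ = (-2/3, -8/3, 8/3)ᵀ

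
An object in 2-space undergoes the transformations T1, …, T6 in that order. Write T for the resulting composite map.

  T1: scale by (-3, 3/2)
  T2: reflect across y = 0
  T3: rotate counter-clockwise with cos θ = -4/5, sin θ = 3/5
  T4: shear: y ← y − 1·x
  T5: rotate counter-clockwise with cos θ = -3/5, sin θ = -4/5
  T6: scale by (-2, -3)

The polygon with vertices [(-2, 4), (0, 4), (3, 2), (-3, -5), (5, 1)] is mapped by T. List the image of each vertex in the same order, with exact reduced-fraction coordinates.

T1 scale by (-3, 3/2): (-2, 4) → (6, 6); (0, 4) → (0, 6); (3, 2) → (-9, 3); (-3, -5) → (9, -15/2); (5, 1) → (-15, 3/2)
T2 reflect across y = 0: (6, 6) → (6, -6); (0, 6) → (0, -6); (-9, 3) → (-9, -3); (9, -15/2) → (9, 15/2); (-15, 3/2) → (-15, -3/2)
T3 rotate counter-clockwise with cos θ = -4/5, sin θ = 3/5: (6, -6) → (-6/5, 42/5); (0, -6) → (18/5, 24/5); (-9, -3) → (9, -3); (9, 15/2) → (-117/10, -3/5); (-15, -3/2) → (129/10, -39/5)
T4 shear: y ← y − 1·x: (-6/5, 42/5) → (-6/5, 48/5); (18/5, 24/5) → (18/5, 6/5); (9, -3) → (9, -12); (-117/10, -3/5) → (-117/10, 111/10); (129/10, -39/5) → (129/10, -207/10)
T5 rotate counter-clockwise with cos θ = -3/5, sin θ = -4/5: (-6/5, 48/5) → (42/5, -24/5); (18/5, 6/5) → (-6/5, -18/5); (9, -12) → (-15, 0); (-117/10, 111/10) → (159/10, 27/10); (129/10, -207/10) → (-243/10, 21/10)
T6 scale by (-2, -3): (42/5, -24/5) → (-84/5, 72/5); (-6/5, -18/5) → (12/5, 54/5); (-15, 0) → (30, 0); (159/10, 27/10) → (-159/5, -81/10); (-243/10, 21/10) → (243/5, -63/10)

image vertices: (-84/5, 72/5), (12/5, 54/5), (30, 0), (-159/5, -81/10), (243/5, -63/10)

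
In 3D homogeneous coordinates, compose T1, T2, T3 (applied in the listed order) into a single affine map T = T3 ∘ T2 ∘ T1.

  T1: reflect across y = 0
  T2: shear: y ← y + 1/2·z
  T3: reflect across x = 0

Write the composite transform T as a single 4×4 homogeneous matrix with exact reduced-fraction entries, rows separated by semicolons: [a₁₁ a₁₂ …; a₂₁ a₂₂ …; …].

T = [-1 0 0 0; 0 -1 1/2 0; 0 0 1 0; 0 0 0 1]

T1 = [1 0 0 0; 0 -1 0 0; 0 0 1 0; 0 0 0 1]
T2·T1 = [1 0 0 0; 0 -1 1/2 0; 0 0 1 0; 0 0 0 1]
T3·…·T1 = [-1 0 0 0; 0 -1 1/2 0; 0 0 1 0; 0 0 0 1]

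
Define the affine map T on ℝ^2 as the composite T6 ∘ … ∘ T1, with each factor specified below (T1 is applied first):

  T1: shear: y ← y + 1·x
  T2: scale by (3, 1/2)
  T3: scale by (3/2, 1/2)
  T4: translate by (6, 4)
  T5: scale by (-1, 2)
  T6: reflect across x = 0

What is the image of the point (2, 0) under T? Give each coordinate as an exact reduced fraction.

T(p) = (15, 9)

T1 shear: y ← y + 1·x: (2, 0) → (2, 2)
T2 scale by (3, 1/2): (2, 2) → (6, 1)
T3 scale by (3/2, 1/2): (6, 1) → (9, 1/2)
T4 translate by (6, 4): (9, 1/2) → (15, 9/2)
T5 scale by (-1, 2): (15, 9/2) → (-15, 9)
T6 reflect across x = 0: (-15, 9) → (15, 9)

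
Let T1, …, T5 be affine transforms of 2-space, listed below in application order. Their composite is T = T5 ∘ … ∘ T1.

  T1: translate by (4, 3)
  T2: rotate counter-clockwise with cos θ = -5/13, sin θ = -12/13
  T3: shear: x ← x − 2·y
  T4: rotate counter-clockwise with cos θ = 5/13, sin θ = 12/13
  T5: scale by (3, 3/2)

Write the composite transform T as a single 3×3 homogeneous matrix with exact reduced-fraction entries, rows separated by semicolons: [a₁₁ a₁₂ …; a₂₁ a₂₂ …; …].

T1 = [1 0 4; 0 1 3; 0 0 1]
T2·T1 = [-5/13 12/13 16/13; -12/13 -5/13 -63/13; 0 0 1]
T3·…·T1 = [19/13 22/13 142/13; -12/13 -5/13 -63/13; 0 0 1]
T4·…·T1 = [239/169 170/169 1466/169; 168/169 239/169 1389/169; 0 0 1]
T5·…·T1 = [717/169 510/169 4398/169; 252/169 717/338 4167/338; 0 0 1]

T = [717/169 510/169 4398/169; 252/169 717/338 4167/338; 0 0 1]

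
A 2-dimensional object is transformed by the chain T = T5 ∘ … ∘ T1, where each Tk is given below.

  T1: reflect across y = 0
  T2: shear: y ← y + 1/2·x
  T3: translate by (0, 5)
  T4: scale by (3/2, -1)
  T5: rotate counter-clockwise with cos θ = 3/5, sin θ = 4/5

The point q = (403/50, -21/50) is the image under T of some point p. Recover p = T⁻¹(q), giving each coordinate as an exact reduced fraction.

T1 = [1 0 0; 0 -1 0; 0 0 1]
T2·T1 = [1 0 0; 1/2 -1 0; 0 0 1]
T3·…·T1 = [1 0 0; 1/2 -1 5; 0 0 1]
T4·…·T1 = [3/2 0 0; -1/2 1 -5; 0 0 1]
T5·…·T1 = [13/10 -4/5 4; 9/10 3/5 -3; 0 0 1]
det M = 3/2; M⁻¹ = [2/5 8/15 0; -3/5 13/15 5; 0 0 1]
M⁻¹ · (403/50, -21/50)ᵀ = (3, -1/5)ᵀ

p = (3, -1/5)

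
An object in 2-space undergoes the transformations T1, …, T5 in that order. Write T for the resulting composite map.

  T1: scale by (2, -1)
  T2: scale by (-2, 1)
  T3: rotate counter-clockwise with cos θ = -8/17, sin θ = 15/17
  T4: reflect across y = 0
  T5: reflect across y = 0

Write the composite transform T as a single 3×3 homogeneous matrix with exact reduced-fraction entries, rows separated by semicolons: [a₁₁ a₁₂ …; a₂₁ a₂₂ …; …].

T = [32/17 15/17 0; -60/17 8/17 0; 0 0 1]

T1 = [2 0 0; 0 -1 0; 0 0 1]
T2·T1 = [-4 0 0; 0 -1 0; 0 0 1]
T3·…·T1 = [32/17 15/17 0; -60/17 8/17 0; 0 0 1]
T4·…·T1 = [32/17 15/17 0; 60/17 -8/17 0; 0 0 1]
T5·…·T1 = [32/17 15/17 0; -60/17 8/17 0; 0 0 1]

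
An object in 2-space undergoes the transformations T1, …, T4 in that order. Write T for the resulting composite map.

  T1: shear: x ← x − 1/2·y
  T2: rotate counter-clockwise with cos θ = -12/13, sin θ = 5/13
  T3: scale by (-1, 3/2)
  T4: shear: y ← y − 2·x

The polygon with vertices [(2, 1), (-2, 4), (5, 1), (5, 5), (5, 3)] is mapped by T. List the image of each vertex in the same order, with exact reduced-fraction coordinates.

T1 shear: x ← x − 1/2·y: (2, 1) → (3/2, 1); (-2, 4) → (-4, 4); (5, 1) → (9/2, 1); (5, 5) → (5/2, 5); (5, 3) → (7/2, 3)
T2 rotate counter-clockwise with cos θ = -12/13, sin θ = 5/13: (3/2, 1) → (-23/13, -9/26); (-4, 4) → (28/13, -68/13); (9/2, 1) → (-59/13, 21/26); (5/2, 5) → (-55/13, -95/26); (7/2, 3) → (-57/13, -37/26)
T3 scale by (-1, 3/2): (-23/13, -9/26) → (23/13, -27/52); (28/13, -68/13) → (-28/13, -102/13); (-59/13, 21/26) → (59/13, 63/52); (-55/13, -95/26) → (55/13, -285/52); (-57/13, -37/26) → (57/13, -111/52)
T4 shear: y ← y − 2·x: (23/13, -27/52) → (23/13, -211/52); (-28/13, -102/13) → (-28/13, -46/13); (59/13, 63/52) → (59/13, -409/52); (55/13, -285/52) → (55/13, -725/52); (57/13, -111/52) → (57/13, -567/52)

image vertices: (23/13, -211/52), (-28/13, -46/13), (59/13, -409/52), (55/13, -725/52), (57/13, -567/52)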